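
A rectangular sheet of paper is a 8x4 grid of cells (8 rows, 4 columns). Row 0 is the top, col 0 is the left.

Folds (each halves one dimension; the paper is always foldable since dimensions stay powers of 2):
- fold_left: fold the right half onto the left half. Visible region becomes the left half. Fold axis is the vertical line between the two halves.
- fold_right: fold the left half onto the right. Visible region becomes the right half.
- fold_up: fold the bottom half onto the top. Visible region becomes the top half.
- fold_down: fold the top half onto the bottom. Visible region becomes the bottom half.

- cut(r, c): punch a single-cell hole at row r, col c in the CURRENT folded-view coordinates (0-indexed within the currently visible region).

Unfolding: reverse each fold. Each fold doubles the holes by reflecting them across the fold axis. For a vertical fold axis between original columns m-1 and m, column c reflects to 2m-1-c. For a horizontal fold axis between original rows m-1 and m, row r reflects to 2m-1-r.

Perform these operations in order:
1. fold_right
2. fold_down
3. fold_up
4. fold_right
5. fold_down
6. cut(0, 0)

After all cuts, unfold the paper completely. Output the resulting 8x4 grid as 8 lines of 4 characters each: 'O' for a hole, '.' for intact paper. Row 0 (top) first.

Op 1 fold_right: fold axis v@2; visible region now rows[0,8) x cols[2,4) = 8x2
Op 2 fold_down: fold axis h@4; visible region now rows[4,8) x cols[2,4) = 4x2
Op 3 fold_up: fold axis h@6; visible region now rows[4,6) x cols[2,4) = 2x2
Op 4 fold_right: fold axis v@3; visible region now rows[4,6) x cols[3,4) = 2x1
Op 5 fold_down: fold axis h@5; visible region now rows[5,6) x cols[3,4) = 1x1
Op 6 cut(0, 0): punch at orig (5,3); cuts so far [(5, 3)]; region rows[5,6) x cols[3,4) = 1x1
Unfold 1 (reflect across h@5): 2 holes -> [(4, 3), (5, 3)]
Unfold 2 (reflect across v@3): 4 holes -> [(4, 2), (4, 3), (5, 2), (5, 3)]
Unfold 3 (reflect across h@6): 8 holes -> [(4, 2), (4, 3), (5, 2), (5, 3), (6, 2), (6, 3), (7, 2), (7, 3)]
Unfold 4 (reflect across h@4): 16 holes -> [(0, 2), (0, 3), (1, 2), (1, 3), (2, 2), (2, 3), (3, 2), (3, 3), (4, 2), (4, 3), (5, 2), (5, 3), (6, 2), (6, 3), (7, 2), (7, 3)]
Unfold 5 (reflect across v@2): 32 holes -> [(0, 0), (0, 1), (0, 2), (0, 3), (1, 0), (1, 1), (1, 2), (1, 3), (2, 0), (2, 1), (2, 2), (2, 3), (3, 0), (3, 1), (3, 2), (3, 3), (4, 0), (4, 1), (4, 2), (4, 3), (5, 0), (5, 1), (5, 2), (5, 3), (6, 0), (6, 1), (6, 2), (6, 3), (7, 0), (7, 1), (7, 2), (7, 3)]

Answer: OOOO
OOOO
OOOO
OOOO
OOOO
OOOO
OOOO
OOOO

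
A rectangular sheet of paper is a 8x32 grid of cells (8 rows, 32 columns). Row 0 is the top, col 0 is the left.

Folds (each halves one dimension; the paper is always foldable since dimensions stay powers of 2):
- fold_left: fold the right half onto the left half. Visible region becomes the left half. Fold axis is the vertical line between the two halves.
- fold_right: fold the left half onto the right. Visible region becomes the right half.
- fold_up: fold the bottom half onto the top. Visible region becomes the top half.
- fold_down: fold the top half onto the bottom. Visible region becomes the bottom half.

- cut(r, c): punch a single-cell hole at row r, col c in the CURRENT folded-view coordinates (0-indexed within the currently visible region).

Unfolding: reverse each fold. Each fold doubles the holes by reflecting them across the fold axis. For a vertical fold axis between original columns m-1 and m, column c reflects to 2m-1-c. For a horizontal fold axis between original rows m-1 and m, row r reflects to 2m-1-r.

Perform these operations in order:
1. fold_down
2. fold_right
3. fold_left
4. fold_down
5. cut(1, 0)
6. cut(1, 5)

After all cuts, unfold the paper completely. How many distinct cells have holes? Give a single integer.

Op 1 fold_down: fold axis h@4; visible region now rows[4,8) x cols[0,32) = 4x32
Op 2 fold_right: fold axis v@16; visible region now rows[4,8) x cols[16,32) = 4x16
Op 3 fold_left: fold axis v@24; visible region now rows[4,8) x cols[16,24) = 4x8
Op 4 fold_down: fold axis h@6; visible region now rows[6,8) x cols[16,24) = 2x8
Op 5 cut(1, 0): punch at orig (7,16); cuts so far [(7, 16)]; region rows[6,8) x cols[16,24) = 2x8
Op 6 cut(1, 5): punch at orig (7,21); cuts so far [(7, 16), (7, 21)]; region rows[6,8) x cols[16,24) = 2x8
Unfold 1 (reflect across h@6): 4 holes -> [(4, 16), (4, 21), (7, 16), (7, 21)]
Unfold 2 (reflect across v@24): 8 holes -> [(4, 16), (4, 21), (4, 26), (4, 31), (7, 16), (7, 21), (7, 26), (7, 31)]
Unfold 3 (reflect across v@16): 16 holes -> [(4, 0), (4, 5), (4, 10), (4, 15), (4, 16), (4, 21), (4, 26), (4, 31), (7, 0), (7, 5), (7, 10), (7, 15), (7, 16), (7, 21), (7, 26), (7, 31)]
Unfold 4 (reflect across h@4): 32 holes -> [(0, 0), (0, 5), (0, 10), (0, 15), (0, 16), (0, 21), (0, 26), (0, 31), (3, 0), (3, 5), (3, 10), (3, 15), (3, 16), (3, 21), (3, 26), (3, 31), (4, 0), (4, 5), (4, 10), (4, 15), (4, 16), (4, 21), (4, 26), (4, 31), (7, 0), (7, 5), (7, 10), (7, 15), (7, 16), (7, 21), (7, 26), (7, 31)]

Answer: 32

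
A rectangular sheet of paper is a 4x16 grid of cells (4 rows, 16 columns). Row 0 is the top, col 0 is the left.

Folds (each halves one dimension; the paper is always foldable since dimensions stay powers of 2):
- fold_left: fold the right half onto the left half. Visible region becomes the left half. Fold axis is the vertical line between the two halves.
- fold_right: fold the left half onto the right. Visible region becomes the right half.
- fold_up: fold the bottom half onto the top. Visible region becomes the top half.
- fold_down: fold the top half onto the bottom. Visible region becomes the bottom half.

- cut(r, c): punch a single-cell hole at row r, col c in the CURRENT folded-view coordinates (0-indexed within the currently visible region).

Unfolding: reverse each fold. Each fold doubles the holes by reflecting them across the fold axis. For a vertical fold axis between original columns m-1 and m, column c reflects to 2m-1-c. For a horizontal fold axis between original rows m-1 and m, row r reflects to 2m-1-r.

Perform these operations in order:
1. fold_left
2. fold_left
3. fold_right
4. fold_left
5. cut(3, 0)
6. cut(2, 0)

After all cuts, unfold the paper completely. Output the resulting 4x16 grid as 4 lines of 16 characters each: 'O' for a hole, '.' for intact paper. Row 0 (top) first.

Answer: ................
................
OOOOOOOOOOOOOOOO
OOOOOOOOOOOOOOOO

Derivation:
Op 1 fold_left: fold axis v@8; visible region now rows[0,4) x cols[0,8) = 4x8
Op 2 fold_left: fold axis v@4; visible region now rows[0,4) x cols[0,4) = 4x4
Op 3 fold_right: fold axis v@2; visible region now rows[0,4) x cols[2,4) = 4x2
Op 4 fold_left: fold axis v@3; visible region now rows[0,4) x cols[2,3) = 4x1
Op 5 cut(3, 0): punch at orig (3,2); cuts so far [(3, 2)]; region rows[0,4) x cols[2,3) = 4x1
Op 6 cut(2, 0): punch at orig (2,2); cuts so far [(2, 2), (3, 2)]; region rows[0,4) x cols[2,3) = 4x1
Unfold 1 (reflect across v@3): 4 holes -> [(2, 2), (2, 3), (3, 2), (3, 3)]
Unfold 2 (reflect across v@2): 8 holes -> [(2, 0), (2, 1), (2, 2), (2, 3), (3, 0), (3, 1), (3, 2), (3, 3)]
Unfold 3 (reflect across v@4): 16 holes -> [(2, 0), (2, 1), (2, 2), (2, 3), (2, 4), (2, 5), (2, 6), (2, 7), (3, 0), (3, 1), (3, 2), (3, 3), (3, 4), (3, 5), (3, 6), (3, 7)]
Unfold 4 (reflect across v@8): 32 holes -> [(2, 0), (2, 1), (2, 2), (2, 3), (2, 4), (2, 5), (2, 6), (2, 7), (2, 8), (2, 9), (2, 10), (2, 11), (2, 12), (2, 13), (2, 14), (2, 15), (3, 0), (3, 1), (3, 2), (3, 3), (3, 4), (3, 5), (3, 6), (3, 7), (3, 8), (3, 9), (3, 10), (3, 11), (3, 12), (3, 13), (3, 14), (3, 15)]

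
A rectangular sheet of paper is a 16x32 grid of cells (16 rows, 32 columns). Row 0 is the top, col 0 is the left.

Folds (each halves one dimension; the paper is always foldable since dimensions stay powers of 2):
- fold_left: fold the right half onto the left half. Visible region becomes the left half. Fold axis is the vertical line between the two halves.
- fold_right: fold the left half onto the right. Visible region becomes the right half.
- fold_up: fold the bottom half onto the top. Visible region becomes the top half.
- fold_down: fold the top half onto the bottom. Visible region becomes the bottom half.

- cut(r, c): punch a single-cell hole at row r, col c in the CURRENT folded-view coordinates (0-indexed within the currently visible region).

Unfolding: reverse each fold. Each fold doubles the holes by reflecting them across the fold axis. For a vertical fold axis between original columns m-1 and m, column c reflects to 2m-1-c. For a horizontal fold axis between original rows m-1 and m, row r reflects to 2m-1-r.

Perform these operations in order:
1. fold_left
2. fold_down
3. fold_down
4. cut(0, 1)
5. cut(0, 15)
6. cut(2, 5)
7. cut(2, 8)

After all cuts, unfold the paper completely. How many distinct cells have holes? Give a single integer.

Op 1 fold_left: fold axis v@16; visible region now rows[0,16) x cols[0,16) = 16x16
Op 2 fold_down: fold axis h@8; visible region now rows[8,16) x cols[0,16) = 8x16
Op 3 fold_down: fold axis h@12; visible region now rows[12,16) x cols[0,16) = 4x16
Op 4 cut(0, 1): punch at orig (12,1); cuts so far [(12, 1)]; region rows[12,16) x cols[0,16) = 4x16
Op 5 cut(0, 15): punch at orig (12,15); cuts so far [(12, 1), (12, 15)]; region rows[12,16) x cols[0,16) = 4x16
Op 6 cut(2, 5): punch at orig (14,5); cuts so far [(12, 1), (12, 15), (14, 5)]; region rows[12,16) x cols[0,16) = 4x16
Op 7 cut(2, 8): punch at orig (14,8); cuts so far [(12, 1), (12, 15), (14, 5), (14, 8)]; region rows[12,16) x cols[0,16) = 4x16
Unfold 1 (reflect across h@12): 8 holes -> [(9, 5), (9, 8), (11, 1), (11, 15), (12, 1), (12, 15), (14, 5), (14, 8)]
Unfold 2 (reflect across h@8): 16 holes -> [(1, 5), (1, 8), (3, 1), (3, 15), (4, 1), (4, 15), (6, 5), (6, 8), (9, 5), (9, 8), (11, 1), (11, 15), (12, 1), (12, 15), (14, 5), (14, 8)]
Unfold 3 (reflect across v@16): 32 holes -> [(1, 5), (1, 8), (1, 23), (1, 26), (3, 1), (3, 15), (3, 16), (3, 30), (4, 1), (4, 15), (4, 16), (4, 30), (6, 5), (6, 8), (6, 23), (6, 26), (9, 5), (9, 8), (9, 23), (9, 26), (11, 1), (11, 15), (11, 16), (11, 30), (12, 1), (12, 15), (12, 16), (12, 30), (14, 5), (14, 8), (14, 23), (14, 26)]

Answer: 32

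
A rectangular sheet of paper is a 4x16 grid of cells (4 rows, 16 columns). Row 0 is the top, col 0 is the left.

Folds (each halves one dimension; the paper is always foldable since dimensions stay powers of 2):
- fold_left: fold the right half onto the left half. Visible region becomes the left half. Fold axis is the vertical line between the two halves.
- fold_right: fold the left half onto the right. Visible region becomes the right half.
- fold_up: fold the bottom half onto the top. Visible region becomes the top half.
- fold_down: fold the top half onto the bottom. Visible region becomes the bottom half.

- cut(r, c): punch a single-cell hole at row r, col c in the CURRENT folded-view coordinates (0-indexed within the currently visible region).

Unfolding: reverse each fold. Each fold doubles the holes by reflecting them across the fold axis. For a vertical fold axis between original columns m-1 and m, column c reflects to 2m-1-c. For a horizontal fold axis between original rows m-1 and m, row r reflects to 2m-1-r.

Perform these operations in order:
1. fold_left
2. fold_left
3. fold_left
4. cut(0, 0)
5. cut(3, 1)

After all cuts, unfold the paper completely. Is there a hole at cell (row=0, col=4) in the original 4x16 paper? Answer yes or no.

Answer: yes

Derivation:
Op 1 fold_left: fold axis v@8; visible region now rows[0,4) x cols[0,8) = 4x8
Op 2 fold_left: fold axis v@4; visible region now rows[0,4) x cols[0,4) = 4x4
Op 3 fold_left: fold axis v@2; visible region now rows[0,4) x cols[0,2) = 4x2
Op 4 cut(0, 0): punch at orig (0,0); cuts so far [(0, 0)]; region rows[0,4) x cols[0,2) = 4x2
Op 5 cut(3, 1): punch at orig (3,1); cuts so far [(0, 0), (3, 1)]; region rows[0,4) x cols[0,2) = 4x2
Unfold 1 (reflect across v@2): 4 holes -> [(0, 0), (0, 3), (3, 1), (3, 2)]
Unfold 2 (reflect across v@4): 8 holes -> [(0, 0), (0, 3), (0, 4), (0, 7), (3, 1), (3, 2), (3, 5), (3, 6)]
Unfold 3 (reflect across v@8): 16 holes -> [(0, 0), (0, 3), (0, 4), (0, 7), (0, 8), (0, 11), (0, 12), (0, 15), (3, 1), (3, 2), (3, 5), (3, 6), (3, 9), (3, 10), (3, 13), (3, 14)]
Holes: [(0, 0), (0, 3), (0, 4), (0, 7), (0, 8), (0, 11), (0, 12), (0, 15), (3, 1), (3, 2), (3, 5), (3, 6), (3, 9), (3, 10), (3, 13), (3, 14)]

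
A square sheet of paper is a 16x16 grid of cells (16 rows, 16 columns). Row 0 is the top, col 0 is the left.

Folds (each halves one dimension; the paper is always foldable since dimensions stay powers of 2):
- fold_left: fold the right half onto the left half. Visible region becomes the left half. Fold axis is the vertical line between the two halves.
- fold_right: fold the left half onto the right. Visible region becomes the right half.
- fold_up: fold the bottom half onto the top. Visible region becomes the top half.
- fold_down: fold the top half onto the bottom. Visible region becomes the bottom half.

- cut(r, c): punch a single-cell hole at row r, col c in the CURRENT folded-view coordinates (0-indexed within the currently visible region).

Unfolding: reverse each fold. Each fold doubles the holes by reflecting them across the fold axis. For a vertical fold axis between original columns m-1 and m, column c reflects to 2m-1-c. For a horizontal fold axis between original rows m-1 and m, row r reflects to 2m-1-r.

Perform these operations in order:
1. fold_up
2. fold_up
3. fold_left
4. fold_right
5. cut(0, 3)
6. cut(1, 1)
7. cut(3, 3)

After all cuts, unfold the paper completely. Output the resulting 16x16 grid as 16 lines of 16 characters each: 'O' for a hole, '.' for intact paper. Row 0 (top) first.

Answer: O......OO......O
..O..O....O..O..
................
O......OO......O
O......OO......O
................
..O..O....O..O..
O......OO......O
O......OO......O
..O..O....O..O..
................
O......OO......O
O......OO......O
................
..O..O....O..O..
O......OO......O

Derivation:
Op 1 fold_up: fold axis h@8; visible region now rows[0,8) x cols[0,16) = 8x16
Op 2 fold_up: fold axis h@4; visible region now rows[0,4) x cols[0,16) = 4x16
Op 3 fold_left: fold axis v@8; visible region now rows[0,4) x cols[0,8) = 4x8
Op 4 fold_right: fold axis v@4; visible region now rows[0,4) x cols[4,8) = 4x4
Op 5 cut(0, 3): punch at orig (0,7); cuts so far [(0, 7)]; region rows[0,4) x cols[4,8) = 4x4
Op 6 cut(1, 1): punch at orig (1,5); cuts so far [(0, 7), (1, 5)]; region rows[0,4) x cols[4,8) = 4x4
Op 7 cut(3, 3): punch at orig (3,7); cuts so far [(0, 7), (1, 5), (3, 7)]; region rows[0,4) x cols[4,8) = 4x4
Unfold 1 (reflect across v@4): 6 holes -> [(0, 0), (0, 7), (1, 2), (1, 5), (3, 0), (3, 7)]
Unfold 2 (reflect across v@8): 12 holes -> [(0, 0), (0, 7), (0, 8), (0, 15), (1, 2), (1, 5), (1, 10), (1, 13), (3, 0), (3, 7), (3, 8), (3, 15)]
Unfold 3 (reflect across h@4): 24 holes -> [(0, 0), (0, 7), (0, 8), (0, 15), (1, 2), (1, 5), (1, 10), (1, 13), (3, 0), (3, 7), (3, 8), (3, 15), (4, 0), (4, 7), (4, 8), (4, 15), (6, 2), (6, 5), (6, 10), (6, 13), (7, 0), (7, 7), (7, 8), (7, 15)]
Unfold 4 (reflect across h@8): 48 holes -> [(0, 0), (0, 7), (0, 8), (0, 15), (1, 2), (1, 5), (1, 10), (1, 13), (3, 0), (3, 7), (3, 8), (3, 15), (4, 0), (4, 7), (4, 8), (4, 15), (6, 2), (6, 5), (6, 10), (6, 13), (7, 0), (7, 7), (7, 8), (7, 15), (8, 0), (8, 7), (8, 8), (8, 15), (9, 2), (9, 5), (9, 10), (9, 13), (11, 0), (11, 7), (11, 8), (11, 15), (12, 0), (12, 7), (12, 8), (12, 15), (14, 2), (14, 5), (14, 10), (14, 13), (15, 0), (15, 7), (15, 8), (15, 15)]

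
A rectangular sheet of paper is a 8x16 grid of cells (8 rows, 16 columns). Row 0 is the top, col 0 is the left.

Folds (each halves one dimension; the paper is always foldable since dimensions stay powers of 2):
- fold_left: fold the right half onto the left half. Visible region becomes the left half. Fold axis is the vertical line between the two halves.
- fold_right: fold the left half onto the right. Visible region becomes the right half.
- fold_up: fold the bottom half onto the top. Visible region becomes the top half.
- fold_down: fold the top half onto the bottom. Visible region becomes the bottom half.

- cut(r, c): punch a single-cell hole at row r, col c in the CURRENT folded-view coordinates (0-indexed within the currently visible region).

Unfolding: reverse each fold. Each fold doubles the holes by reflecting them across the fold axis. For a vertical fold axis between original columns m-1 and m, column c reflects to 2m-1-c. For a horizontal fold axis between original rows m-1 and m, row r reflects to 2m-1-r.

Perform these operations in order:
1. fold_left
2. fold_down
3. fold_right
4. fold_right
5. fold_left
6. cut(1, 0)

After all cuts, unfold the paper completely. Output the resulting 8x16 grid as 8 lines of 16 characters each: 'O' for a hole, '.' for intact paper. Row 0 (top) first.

Answer: ................
................
OOOOOOOOOOOOOOOO
................
................
OOOOOOOOOOOOOOOO
................
................

Derivation:
Op 1 fold_left: fold axis v@8; visible region now rows[0,8) x cols[0,8) = 8x8
Op 2 fold_down: fold axis h@4; visible region now rows[4,8) x cols[0,8) = 4x8
Op 3 fold_right: fold axis v@4; visible region now rows[4,8) x cols[4,8) = 4x4
Op 4 fold_right: fold axis v@6; visible region now rows[4,8) x cols[6,8) = 4x2
Op 5 fold_left: fold axis v@7; visible region now rows[4,8) x cols[6,7) = 4x1
Op 6 cut(1, 0): punch at orig (5,6); cuts so far [(5, 6)]; region rows[4,8) x cols[6,7) = 4x1
Unfold 1 (reflect across v@7): 2 holes -> [(5, 6), (5, 7)]
Unfold 2 (reflect across v@6): 4 holes -> [(5, 4), (5, 5), (5, 6), (5, 7)]
Unfold 3 (reflect across v@4): 8 holes -> [(5, 0), (5, 1), (5, 2), (5, 3), (5, 4), (5, 5), (5, 6), (5, 7)]
Unfold 4 (reflect across h@4): 16 holes -> [(2, 0), (2, 1), (2, 2), (2, 3), (2, 4), (2, 5), (2, 6), (2, 7), (5, 0), (5, 1), (5, 2), (5, 3), (5, 4), (5, 5), (5, 6), (5, 7)]
Unfold 5 (reflect across v@8): 32 holes -> [(2, 0), (2, 1), (2, 2), (2, 3), (2, 4), (2, 5), (2, 6), (2, 7), (2, 8), (2, 9), (2, 10), (2, 11), (2, 12), (2, 13), (2, 14), (2, 15), (5, 0), (5, 1), (5, 2), (5, 3), (5, 4), (5, 5), (5, 6), (5, 7), (5, 8), (5, 9), (5, 10), (5, 11), (5, 12), (5, 13), (5, 14), (5, 15)]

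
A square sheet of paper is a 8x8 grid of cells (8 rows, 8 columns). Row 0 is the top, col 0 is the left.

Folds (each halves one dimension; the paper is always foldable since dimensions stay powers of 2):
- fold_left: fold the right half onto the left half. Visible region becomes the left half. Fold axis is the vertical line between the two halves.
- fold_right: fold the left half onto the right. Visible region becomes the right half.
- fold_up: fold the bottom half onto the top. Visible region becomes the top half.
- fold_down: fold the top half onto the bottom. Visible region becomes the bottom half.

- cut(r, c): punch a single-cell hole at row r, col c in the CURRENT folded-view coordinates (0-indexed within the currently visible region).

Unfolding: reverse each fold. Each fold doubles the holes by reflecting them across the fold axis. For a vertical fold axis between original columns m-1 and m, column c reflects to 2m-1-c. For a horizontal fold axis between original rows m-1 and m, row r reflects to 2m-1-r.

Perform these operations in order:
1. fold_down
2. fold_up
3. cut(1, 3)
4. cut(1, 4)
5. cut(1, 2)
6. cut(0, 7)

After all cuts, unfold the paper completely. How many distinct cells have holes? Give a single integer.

Answer: 16

Derivation:
Op 1 fold_down: fold axis h@4; visible region now rows[4,8) x cols[0,8) = 4x8
Op 2 fold_up: fold axis h@6; visible region now rows[4,6) x cols[0,8) = 2x8
Op 3 cut(1, 3): punch at orig (5,3); cuts so far [(5, 3)]; region rows[4,6) x cols[0,8) = 2x8
Op 4 cut(1, 4): punch at orig (5,4); cuts so far [(5, 3), (5, 4)]; region rows[4,6) x cols[0,8) = 2x8
Op 5 cut(1, 2): punch at orig (5,2); cuts so far [(5, 2), (5, 3), (5, 4)]; region rows[4,6) x cols[0,8) = 2x8
Op 6 cut(0, 7): punch at orig (4,7); cuts so far [(4, 7), (5, 2), (5, 3), (5, 4)]; region rows[4,6) x cols[0,8) = 2x8
Unfold 1 (reflect across h@6): 8 holes -> [(4, 7), (5, 2), (5, 3), (5, 4), (6, 2), (6, 3), (6, 4), (7, 7)]
Unfold 2 (reflect across h@4): 16 holes -> [(0, 7), (1, 2), (1, 3), (1, 4), (2, 2), (2, 3), (2, 4), (3, 7), (4, 7), (5, 2), (5, 3), (5, 4), (6, 2), (6, 3), (6, 4), (7, 7)]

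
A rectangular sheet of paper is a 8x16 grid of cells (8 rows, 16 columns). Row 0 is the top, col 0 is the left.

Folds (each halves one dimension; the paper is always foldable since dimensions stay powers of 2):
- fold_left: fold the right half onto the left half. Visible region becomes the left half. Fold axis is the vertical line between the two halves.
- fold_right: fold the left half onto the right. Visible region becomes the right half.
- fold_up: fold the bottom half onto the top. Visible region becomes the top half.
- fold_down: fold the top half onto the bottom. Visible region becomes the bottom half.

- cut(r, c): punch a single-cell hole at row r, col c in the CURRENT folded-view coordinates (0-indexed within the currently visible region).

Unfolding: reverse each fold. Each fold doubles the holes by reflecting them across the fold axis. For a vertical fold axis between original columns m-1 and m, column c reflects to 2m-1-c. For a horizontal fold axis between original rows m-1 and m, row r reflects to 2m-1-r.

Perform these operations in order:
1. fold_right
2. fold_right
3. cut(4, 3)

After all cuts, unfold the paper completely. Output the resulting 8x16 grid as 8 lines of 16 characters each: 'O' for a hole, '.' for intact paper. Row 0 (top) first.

Answer: ................
................
................
................
O......OO......O
................
................
................

Derivation:
Op 1 fold_right: fold axis v@8; visible region now rows[0,8) x cols[8,16) = 8x8
Op 2 fold_right: fold axis v@12; visible region now rows[0,8) x cols[12,16) = 8x4
Op 3 cut(4, 3): punch at orig (4,15); cuts so far [(4, 15)]; region rows[0,8) x cols[12,16) = 8x4
Unfold 1 (reflect across v@12): 2 holes -> [(4, 8), (4, 15)]
Unfold 2 (reflect across v@8): 4 holes -> [(4, 0), (4, 7), (4, 8), (4, 15)]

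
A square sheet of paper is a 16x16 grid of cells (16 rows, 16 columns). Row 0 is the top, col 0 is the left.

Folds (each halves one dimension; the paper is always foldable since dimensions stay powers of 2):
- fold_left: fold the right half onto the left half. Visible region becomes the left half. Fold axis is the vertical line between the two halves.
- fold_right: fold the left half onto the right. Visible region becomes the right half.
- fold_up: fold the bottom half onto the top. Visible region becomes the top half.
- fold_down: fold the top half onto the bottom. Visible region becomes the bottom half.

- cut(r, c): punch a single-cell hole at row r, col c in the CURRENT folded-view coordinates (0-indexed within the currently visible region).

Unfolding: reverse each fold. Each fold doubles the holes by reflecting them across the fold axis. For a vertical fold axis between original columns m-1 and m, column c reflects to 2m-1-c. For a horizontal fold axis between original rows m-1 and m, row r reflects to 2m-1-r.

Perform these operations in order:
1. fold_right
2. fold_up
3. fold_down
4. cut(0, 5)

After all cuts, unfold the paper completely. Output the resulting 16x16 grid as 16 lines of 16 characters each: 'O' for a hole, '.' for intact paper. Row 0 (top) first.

Op 1 fold_right: fold axis v@8; visible region now rows[0,16) x cols[8,16) = 16x8
Op 2 fold_up: fold axis h@8; visible region now rows[0,8) x cols[8,16) = 8x8
Op 3 fold_down: fold axis h@4; visible region now rows[4,8) x cols[8,16) = 4x8
Op 4 cut(0, 5): punch at orig (4,13); cuts so far [(4, 13)]; region rows[4,8) x cols[8,16) = 4x8
Unfold 1 (reflect across h@4): 2 holes -> [(3, 13), (4, 13)]
Unfold 2 (reflect across h@8): 4 holes -> [(3, 13), (4, 13), (11, 13), (12, 13)]
Unfold 3 (reflect across v@8): 8 holes -> [(3, 2), (3, 13), (4, 2), (4, 13), (11, 2), (11, 13), (12, 2), (12, 13)]

Answer: ................
................
................
..O..........O..
..O..........O..
................
................
................
................
................
................
..O..........O..
..O..........O..
................
................
................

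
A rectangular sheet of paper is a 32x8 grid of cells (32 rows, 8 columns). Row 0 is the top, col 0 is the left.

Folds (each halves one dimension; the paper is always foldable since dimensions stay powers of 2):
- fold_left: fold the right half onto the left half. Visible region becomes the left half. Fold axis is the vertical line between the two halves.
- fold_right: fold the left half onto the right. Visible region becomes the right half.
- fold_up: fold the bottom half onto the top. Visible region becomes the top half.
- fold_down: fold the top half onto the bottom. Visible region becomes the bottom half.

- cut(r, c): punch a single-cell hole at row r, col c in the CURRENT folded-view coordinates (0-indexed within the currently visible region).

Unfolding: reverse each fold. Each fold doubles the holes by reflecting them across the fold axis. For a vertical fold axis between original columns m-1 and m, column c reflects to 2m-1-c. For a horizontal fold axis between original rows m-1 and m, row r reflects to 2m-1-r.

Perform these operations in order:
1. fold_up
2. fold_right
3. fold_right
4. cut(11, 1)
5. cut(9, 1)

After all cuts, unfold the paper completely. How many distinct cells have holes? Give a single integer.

Op 1 fold_up: fold axis h@16; visible region now rows[0,16) x cols[0,8) = 16x8
Op 2 fold_right: fold axis v@4; visible region now rows[0,16) x cols[4,8) = 16x4
Op 3 fold_right: fold axis v@6; visible region now rows[0,16) x cols[6,8) = 16x2
Op 4 cut(11, 1): punch at orig (11,7); cuts so far [(11, 7)]; region rows[0,16) x cols[6,8) = 16x2
Op 5 cut(9, 1): punch at orig (9,7); cuts so far [(9, 7), (11, 7)]; region rows[0,16) x cols[6,8) = 16x2
Unfold 1 (reflect across v@6): 4 holes -> [(9, 4), (9, 7), (11, 4), (11, 7)]
Unfold 2 (reflect across v@4): 8 holes -> [(9, 0), (9, 3), (9, 4), (9, 7), (11, 0), (11, 3), (11, 4), (11, 7)]
Unfold 3 (reflect across h@16): 16 holes -> [(9, 0), (9, 3), (9, 4), (9, 7), (11, 0), (11, 3), (11, 4), (11, 7), (20, 0), (20, 3), (20, 4), (20, 7), (22, 0), (22, 3), (22, 4), (22, 7)]

Answer: 16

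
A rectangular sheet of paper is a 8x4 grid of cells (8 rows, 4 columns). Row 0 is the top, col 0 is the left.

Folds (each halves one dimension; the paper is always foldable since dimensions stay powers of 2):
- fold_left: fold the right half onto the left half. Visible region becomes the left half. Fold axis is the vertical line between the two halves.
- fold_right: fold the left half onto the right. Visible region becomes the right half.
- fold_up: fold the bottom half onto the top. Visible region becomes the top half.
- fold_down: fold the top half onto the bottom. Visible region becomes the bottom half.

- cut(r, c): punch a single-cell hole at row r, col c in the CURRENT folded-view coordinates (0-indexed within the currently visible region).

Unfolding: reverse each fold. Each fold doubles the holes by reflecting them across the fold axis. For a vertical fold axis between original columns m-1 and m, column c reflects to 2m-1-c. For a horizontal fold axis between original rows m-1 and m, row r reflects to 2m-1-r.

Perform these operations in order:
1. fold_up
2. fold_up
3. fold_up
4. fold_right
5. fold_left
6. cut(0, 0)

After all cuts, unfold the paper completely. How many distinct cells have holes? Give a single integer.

Op 1 fold_up: fold axis h@4; visible region now rows[0,4) x cols[0,4) = 4x4
Op 2 fold_up: fold axis h@2; visible region now rows[0,2) x cols[0,4) = 2x4
Op 3 fold_up: fold axis h@1; visible region now rows[0,1) x cols[0,4) = 1x4
Op 4 fold_right: fold axis v@2; visible region now rows[0,1) x cols[2,4) = 1x2
Op 5 fold_left: fold axis v@3; visible region now rows[0,1) x cols[2,3) = 1x1
Op 6 cut(0, 0): punch at orig (0,2); cuts so far [(0, 2)]; region rows[0,1) x cols[2,3) = 1x1
Unfold 1 (reflect across v@3): 2 holes -> [(0, 2), (0, 3)]
Unfold 2 (reflect across v@2): 4 holes -> [(0, 0), (0, 1), (0, 2), (0, 3)]
Unfold 3 (reflect across h@1): 8 holes -> [(0, 0), (0, 1), (0, 2), (0, 3), (1, 0), (1, 1), (1, 2), (1, 3)]
Unfold 4 (reflect across h@2): 16 holes -> [(0, 0), (0, 1), (0, 2), (0, 3), (1, 0), (1, 1), (1, 2), (1, 3), (2, 0), (2, 1), (2, 2), (2, 3), (3, 0), (3, 1), (3, 2), (3, 3)]
Unfold 5 (reflect across h@4): 32 holes -> [(0, 0), (0, 1), (0, 2), (0, 3), (1, 0), (1, 1), (1, 2), (1, 3), (2, 0), (2, 1), (2, 2), (2, 3), (3, 0), (3, 1), (3, 2), (3, 3), (4, 0), (4, 1), (4, 2), (4, 3), (5, 0), (5, 1), (5, 2), (5, 3), (6, 0), (6, 1), (6, 2), (6, 3), (7, 0), (7, 1), (7, 2), (7, 3)]

Answer: 32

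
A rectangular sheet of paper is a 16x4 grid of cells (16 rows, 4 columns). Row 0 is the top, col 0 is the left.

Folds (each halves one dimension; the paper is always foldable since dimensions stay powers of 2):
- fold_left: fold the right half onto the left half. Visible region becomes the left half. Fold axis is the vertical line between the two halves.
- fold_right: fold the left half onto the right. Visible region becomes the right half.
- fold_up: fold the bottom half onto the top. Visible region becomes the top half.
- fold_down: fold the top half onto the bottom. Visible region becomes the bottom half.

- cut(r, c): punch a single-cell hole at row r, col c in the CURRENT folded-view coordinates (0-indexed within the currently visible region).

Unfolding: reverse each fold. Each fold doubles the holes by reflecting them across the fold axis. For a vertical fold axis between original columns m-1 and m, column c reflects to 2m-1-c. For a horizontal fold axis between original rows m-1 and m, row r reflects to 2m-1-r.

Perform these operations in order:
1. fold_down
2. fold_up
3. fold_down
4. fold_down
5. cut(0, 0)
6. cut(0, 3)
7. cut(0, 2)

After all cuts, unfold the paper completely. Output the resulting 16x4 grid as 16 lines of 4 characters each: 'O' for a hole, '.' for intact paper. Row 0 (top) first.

Op 1 fold_down: fold axis h@8; visible region now rows[8,16) x cols[0,4) = 8x4
Op 2 fold_up: fold axis h@12; visible region now rows[8,12) x cols[0,4) = 4x4
Op 3 fold_down: fold axis h@10; visible region now rows[10,12) x cols[0,4) = 2x4
Op 4 fold_down: fold axis h@11; visible region now rows[11,12) x cols[0,4) = 1x4
Op 5 cut(0, 0): punch at orig (11,0); cuts so far [(11, 0)]; region rows[11,12) x cols[0,4) = 1x4
Op 6 cut(0, 3): punch at orig (11,3); cuts so far [(11, 0), (11, 3)]; region rows[11,12) x cols[0,4) = 1x4
Op 7 cut(0, 2): punch at orig (11,2); cuts so far [(11, 0), (11, 2), (11, 3)]; region rows[11,12) x cols[0,4) = 1x4
Unfold 1 (reflect across h@11): 6 holes -> [(10, 0), (10, 2), (10, 3), (11, 0), (11, 2), (11, 3)]
Unfold 2 (reflect across h@10): 12 holes -> [(8, 0), (8, 2), (8, 3), (9, 0), (9, 2), (9, 3), (10, 0), (10, 2), (10, 3), (11, 0), (11, 2), (11, 3)]
Unfold 3 (reflect across h@12): 24 holes -> [(8, 0), (8, 2), (8, 3), (9, 0), (9, 2), (9, 3), (10, 0), (10, 2), (10, 3), (11, 0), (11, 2), (11, 3), (12, 0), (12, 2), (12, 3), (13, 0), (13, 2), (13, 3), (14, 0), (14, 2), (14, 3), (15, 0), (15, 2), (15, 3)]
Unfold 4 (reflect across h@8): 48 holes -> [(0, 0), (0, 2), (0, 3), (1, 0), (1, 2), (1, 3), (2, 0), (2, 2), (2, 3), (3, 0), (3, 2), (3, 3), (4, 0), (4, 2), (4, 3), (5, 0), (5, 2), (5, 3), (6, 0), (6, 2), (6, 3), (7, 0), (7, 2), (7, 3), (8, 0), (8, 2), (8, 3), (9, 0), (9, 2), (9, 3), (10, 0), (10, 2), (10, 3), (11, 0), (11, 2), (11, 3), (12, 0), (12, 2), (12, 3), (13, 0), (13, 2), (13, 3), (14, 0), (14, 2), (14, 3), (15, 0), (15, 2), (15, 3)]

Answer: O.OO
O.OO
O.OO
O.OO
O.OO
O.OO
O.OO
O.OO
O.OO
O.OO
O.OO
O.OO
O.OO
O.OO
O.OO
O.OO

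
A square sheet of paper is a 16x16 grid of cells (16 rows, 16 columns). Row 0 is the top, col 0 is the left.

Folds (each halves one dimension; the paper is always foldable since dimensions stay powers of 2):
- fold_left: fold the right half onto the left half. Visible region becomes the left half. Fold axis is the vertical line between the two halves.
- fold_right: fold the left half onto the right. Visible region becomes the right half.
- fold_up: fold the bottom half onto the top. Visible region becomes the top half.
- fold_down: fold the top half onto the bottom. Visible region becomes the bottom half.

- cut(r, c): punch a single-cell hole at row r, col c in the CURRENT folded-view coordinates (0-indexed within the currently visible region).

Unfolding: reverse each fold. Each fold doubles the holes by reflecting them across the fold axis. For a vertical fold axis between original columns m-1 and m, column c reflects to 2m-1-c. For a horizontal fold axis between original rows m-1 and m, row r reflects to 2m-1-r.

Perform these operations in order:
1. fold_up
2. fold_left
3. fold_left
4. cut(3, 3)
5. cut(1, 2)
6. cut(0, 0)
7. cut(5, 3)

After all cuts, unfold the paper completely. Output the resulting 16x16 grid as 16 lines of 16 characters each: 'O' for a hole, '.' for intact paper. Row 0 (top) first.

Answer: O......OO......O
..O..O....O..O..
................
...OO......OO...
................
...OO......OO...
................
................
................
................
...OO......OO...
................
...OO......OO...
................
..O..O....O..O..
O......OO......O

Derivation:
Op 1 fold_up: fold axis h@8; visible region now rows[0,8) x cols[0,16) = 8x16
Op 2 fold_left: fold axis v@8; visible region now rows[0,8) x cols[0,8) = 8x8
Op 3 fold_left: fold axis v@4; visible region now rows[0,8) x cols[0,4) = 8x4
Op 4 cut(3, 3): punch at orig (3,3); cuts so far [(3, 3)]; region rows[0,8) x cols[0,4) = 8x4
Op 5 cut(1, 2): punch at orig (1,2); cuts so far [(1, 2), (3, 3)]; region rows[0,8) x cols[0,4) = 8x4
Op 6 cut(0, 0): punch at orig (0,0); cuts so far [(0, 0), (1, 2), (3, 3)]; region rows[0,8) x cols[0,4) = 8x4
Op 7 cut(5, 3): punch at orig (5,3); cuts so far [(0, 0), (1, 2), (3, 3), (5, 3)]; region rows[0,8) x cols[0,4) = 8x4
Unfold 1 (reflect across v@4): 8 holes -> [(0, 0), (0, 7), (1, 2), (1, 5), (3, 3), (3, 4), (5, 3), (5, 4)]
Unfold 2 (reflect across v@8): 16 holes -> [(0, 0), (0, 7), (0, 8), (0, 15), (1, 2), (1, 5), (1, 10), (1, 13), (3, 3), (3, 4), (3, 11), (3, 12), (5, 3), (5, 4), (5, 11), (5, 12)]
Unfold 3 (reflect across h@8): 32 holes -> [(0, 0), (0, 7), (0, 8), (0, 15), (1, 2), (1, 5), (1, 10), (1, 13), (3, 3), (3, 4), (3, 11), (3, 12), (5, 3), (5, 4), (5, 11), (5, 12), (10, 3), (10, 4), (10, 11), (10, 12), (12, 3), (12, 4), (12, 11), (12, 12), (14, 2), (14, 5), (14, 10), (14, 13), (15, 0), (15, 7), (15, 8), (15, 15)]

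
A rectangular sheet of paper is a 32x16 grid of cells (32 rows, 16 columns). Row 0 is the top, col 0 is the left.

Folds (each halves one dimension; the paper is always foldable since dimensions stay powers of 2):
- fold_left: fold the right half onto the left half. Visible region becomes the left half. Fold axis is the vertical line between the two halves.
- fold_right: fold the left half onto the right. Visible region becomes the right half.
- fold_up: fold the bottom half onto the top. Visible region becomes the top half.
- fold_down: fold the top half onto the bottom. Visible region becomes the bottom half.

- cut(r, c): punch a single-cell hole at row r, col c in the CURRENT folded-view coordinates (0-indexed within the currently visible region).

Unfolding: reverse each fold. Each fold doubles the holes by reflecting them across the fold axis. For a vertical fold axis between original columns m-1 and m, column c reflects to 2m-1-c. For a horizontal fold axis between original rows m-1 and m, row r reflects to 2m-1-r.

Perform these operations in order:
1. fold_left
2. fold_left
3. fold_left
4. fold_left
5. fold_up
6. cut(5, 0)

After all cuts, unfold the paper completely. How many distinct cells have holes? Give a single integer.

Answer: 32

Derivation:
Op 1 fold_left: fold axis v@8; visible region now rows[0,32) x cols[0,8) = 32x8
Op 2 fold_left: fold axis v@4; visible region now rows[0,32) x cols[0,4) = 32x4
Op 3 fold_left: fold axis v@2; visible region now rows[0,32) x cols[0,2) = 32x2
Op 4 fold_left: fold axis v@1; visible region now rows[0,32) x cols[0,1) = 32x1
Op 5 fold_up: fold axis h@16; visible region now rows[0,16) x cols[0,1) = 16x1
Op 6 cut(5, 0): punch at orig (5,0); cuts so far [(5, 0)]; region rows[0,16) x cols[0,1) = 16x1
Unfold 1 (reflect across h@16): 2 holes -> [(5, 0), (26, 0)]
Unfold 2 (reflect across v@1): 4 holes -> [(5, 0), (5, 1), (26, 0), (26, 1)]
Unfold 3 (reflect across v@2): 8 holes -> [(5, 0), (5, 1), (5, 2), (5, 3), (26, 0), (26, 1), (26, 2), (26, 3)]
Unfold 4 (reflect across v@4): 16 holes -> [(5, 0), (5, 1), (5, 2), (5, 3), (5, 4), (5, 5), (5, 6), (5, 7), (26, 0), (26, 1), (26, 2), (26, 3), (26, 4), (26, 5), (26, 6), (26, 7)]
Unfold 5 (reflect across v@8): 32 holes -> [(5, 0), (5, 1), (5, 2), (5, 3), (5, 4), (5, 5), (5, 6), (5, 7), (5, 8), (5, 9), (5, 10), (5, 11), (5, 12), (5, 13), (5, 14), (5, 15), (26, 0), (26, 1), (26, 2), (26, 3), (26, 4), (26, 5), (26, 6), (26, 7), (26, 8), (26, 9), (26, 10), (26, 11), (26, 12), (26, 13), (26, 14), (26, 15)]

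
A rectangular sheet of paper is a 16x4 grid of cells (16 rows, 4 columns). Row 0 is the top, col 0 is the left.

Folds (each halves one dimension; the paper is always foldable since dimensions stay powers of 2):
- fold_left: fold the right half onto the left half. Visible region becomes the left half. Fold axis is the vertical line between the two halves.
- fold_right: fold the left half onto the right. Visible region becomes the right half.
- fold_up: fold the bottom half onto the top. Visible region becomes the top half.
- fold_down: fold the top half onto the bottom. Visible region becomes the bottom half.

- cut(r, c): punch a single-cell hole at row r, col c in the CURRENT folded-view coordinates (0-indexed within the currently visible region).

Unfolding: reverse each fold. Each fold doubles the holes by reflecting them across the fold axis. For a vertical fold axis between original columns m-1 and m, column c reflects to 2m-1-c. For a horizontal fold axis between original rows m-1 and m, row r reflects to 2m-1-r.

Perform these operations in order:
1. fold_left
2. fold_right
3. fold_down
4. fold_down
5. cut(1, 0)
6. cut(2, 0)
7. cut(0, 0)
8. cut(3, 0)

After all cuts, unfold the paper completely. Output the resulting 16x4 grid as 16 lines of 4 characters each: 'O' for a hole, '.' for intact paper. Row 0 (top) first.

Answer: OOOO
OOOO
OOOO
OOOO
OOOO
OOOO
OOOO
OOOO
OOOO
OOOO
OOOO
OOOO
OOOO
OOOO
OOOO
OOOO

Derivation:
Op 1 fold_left: fold axis v@2; visible region now rows[0,16) x cols[0,2) = 16x2
Op 2 fold_right: fold axis v@1; visible region now rows[0,16) x cols[1,2) = 16x1
Op 3 fold_down: fold axis h@8; visible region now rows[8,16) x cols[1,2) = 8x1
Op 4 fold_down: fold axis h@12; visible region now rows[12,16) x cols[1,2) = 4x1
Op 5 cut(1, 0): punch at orig (13,1); cuts so far [(13, 1)]; region rows[12,16) x cols[1,2) = 4x1
Op 6 cut(2, 0): punch at orig (14,1); cuts so far [(13, 1), (14, 1)]; region rows[12,16) x cols[1,2) = 4x1
Op 7 cut(0, 0): punch at orig (12,1); cuts so far [(12, 1), (13, 1), (14, 1)]; region rows[12,16) x cols[1,2) = 4x1
Op 8 cut(3, 0): punch at orig (15,1); cuts so far [(12, 1), (13, 1), (14, 1), (15, 1)]; region rows[12,16) x cols[1,2) = 4x1
Unfold 1 (reflect across h@12): 8 holes -> [(8, 1), (9, 1), (10, 1), (11, 1), (12, 1), (13, 1), (14, 1), (15, 1)]
Unfold 2 (reflect across h@8): 16 holes -> [(0, 1), (1, 1), (2, 1), (3, 1), (4, 1), (5, 1), (6, 1), (7, 1), (8, 1), (9, 1), (10, 1), (11, 1), (12, 1), (13, 1), (14, 1), (15, 1)]
Unfold 3 (reflect across v@1): 32 holes -> [(0, 0), (0, 1), (1, 0), (1, 1), (2, 0), (2, 1), (3, 0), (3, 1), (4, 0), (4, 1), (5, 0), (5, 1), (6, 0), (6, 1), (7, 0), (7, 1), (8, 0), (8, 1), (9, 0), (9, 1), (10, 0), (10, 1), (11, 0), (11, 1), (12, 0), (12, 1), (13, 0), (13, 1), (14, 0), (14, 1), (15, 0), (15, 1)]
Unfold 4 (reflect across v@2): 64 holes -> [(0, 0), (0, 1), (0, 2), (0, 3), (1, 0), (1, 1), (1, 2), (1, 3), (2, 0), (2, 1), (2, 2), (2, 3), (3, 0), (3, 1), (3, 2), (3, 3), (4, 0), (4, 1), (4, 2), (4, 3), (5, 0), (5, 1), (5, 2), (5, 3), (6, 0), (6, 1), (6, 2), (6, 3), (7, 0), (7, 1), (7, 2), (7, 3), (8, 0), (8, 1), (8, 2), (8, 3), (9, 0), (9, 1), (9, 2), (9, 3), (10, 0), (10, 1), (10, 2), (10, 3), (11, 0), (11, 1), (11, 2), (11, 3), (12, 0), (12, 1), (12, 2), (12, 3), (13, 0), (13, 1), (13, 2), (13, 3), (14, 0), (14, 1), (14, 2), (14, 3), (15, 0), (15, 1), (15, 2), (15, 3)]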